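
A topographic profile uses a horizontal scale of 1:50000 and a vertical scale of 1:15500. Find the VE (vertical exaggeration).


VE = horizontal_scale / vertical_scale = 50000 / 15500 ≈ 3.2

3.2x


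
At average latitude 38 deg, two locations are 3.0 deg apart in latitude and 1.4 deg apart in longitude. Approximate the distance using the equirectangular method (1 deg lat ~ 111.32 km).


dlat_km = 3.0 * 111.32 = 333.96
dlon_km = 1.4 * 111.32 * cos(38) ≈ 122.81
dist = sqrt(333.96^2 + 122.81^2) ≈ 355.8 km

355.8 km


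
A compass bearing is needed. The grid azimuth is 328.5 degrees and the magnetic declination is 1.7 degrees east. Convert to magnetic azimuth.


magnetic azimuth = grid azimuth - declination (east +ve)
mag_az = 328.5 - 1.7 = 326.8 degrees

326.8 degrees


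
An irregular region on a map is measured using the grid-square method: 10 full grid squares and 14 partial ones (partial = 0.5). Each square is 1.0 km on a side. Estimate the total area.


effective squares = 10 + 14 * 0.5 = 17.0
area = 17.0 * 1.0 = 17.0 km^2

17.0 km^2


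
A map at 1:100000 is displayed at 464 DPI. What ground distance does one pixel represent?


pixel_cm = 2.54 / 464 ≈ 0.005474 cm
ground = pixel_cm * 100000 / 100 = 2.54 * 100000 / (464 * 100) = 254000 / 46400 ≈ 5.47 m

5.47 m


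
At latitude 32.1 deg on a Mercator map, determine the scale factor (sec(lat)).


SF = 1 / cos(32.1) = 1 / 0.847122 = 1.18

1.18


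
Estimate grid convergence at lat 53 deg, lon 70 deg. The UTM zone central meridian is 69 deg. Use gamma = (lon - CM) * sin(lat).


gamma = (70 - 69) * sin(53) = 1 * 0.798636 = 0.799 degrees

0.799 degrees


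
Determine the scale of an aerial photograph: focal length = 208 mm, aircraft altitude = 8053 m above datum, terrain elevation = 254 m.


scale = f / (H - h) = 208 mm / 7799 m = 208 / 7799000 = 1:37495

1:37495


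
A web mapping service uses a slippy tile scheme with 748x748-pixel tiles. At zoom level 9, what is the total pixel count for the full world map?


tiles per axis = 2^9 = 512
total tiles = 512^2 = 262144
pixels per axis = 512 * 748 = 382976
total pixels = 382976^2 = 146670616576

146670616576 pixels


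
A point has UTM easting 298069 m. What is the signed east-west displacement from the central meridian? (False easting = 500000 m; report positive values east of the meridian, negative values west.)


displacement = 298069 - 500000 = -201931 m

-201931 m


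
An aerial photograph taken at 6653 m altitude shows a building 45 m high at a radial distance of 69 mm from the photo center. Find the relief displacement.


d = h * r / H = 45 * 69 / 6653 = 0.47 mm

0.47 mm


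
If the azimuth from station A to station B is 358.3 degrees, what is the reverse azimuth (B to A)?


back azimuth = (358.3 + 180) mod 360 = 178.3 degrees

178.3 degrees


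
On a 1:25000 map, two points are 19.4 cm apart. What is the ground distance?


ground = 19.4 cm * 25000 / 100 = 4850.0 m = 4.85 km

4.85 km


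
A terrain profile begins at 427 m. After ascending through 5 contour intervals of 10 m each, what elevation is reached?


elevation = 427 + 5 * 10 = 477 m

477 m


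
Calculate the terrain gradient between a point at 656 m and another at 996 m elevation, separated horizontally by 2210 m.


gradient = (996 - 656) / 2210 = 340 / 2210 = 0.1538

0.1538


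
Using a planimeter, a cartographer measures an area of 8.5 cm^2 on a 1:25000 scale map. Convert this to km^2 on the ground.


ground_area = 8.5 * (25000/100)^2 = 531250.0 m^2 = 0.53125 km^2 ≈ 0.531 km^2

0.531 km^2


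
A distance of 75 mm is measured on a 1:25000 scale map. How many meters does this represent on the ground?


ground = 75 mm * 25000 / 1000 = 1875.0 m

1875.0 m


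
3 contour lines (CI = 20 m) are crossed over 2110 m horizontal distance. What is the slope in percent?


elevation change = 3 * 20 = 60 m
slope = 60 / 2110 * 100 = 2.8%

2.8%


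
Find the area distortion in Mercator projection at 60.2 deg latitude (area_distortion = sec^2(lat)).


area_distortion = 1/cos^2(60.2) = 4.049

4.049


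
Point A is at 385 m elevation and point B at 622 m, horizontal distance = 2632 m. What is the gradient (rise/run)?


gradient = (622 - 385) / 2632 = 237 / 2632 = 0.09

0.09


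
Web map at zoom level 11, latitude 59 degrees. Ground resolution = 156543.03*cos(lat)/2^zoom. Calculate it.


res = 156543.03 * cos(59) / 2^11 = 156543.03 * 0.51503807 / 2048 = 39.37 m/pixel

39.37 m/pixel


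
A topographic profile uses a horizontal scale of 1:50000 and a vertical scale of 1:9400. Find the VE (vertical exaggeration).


VE = horizontal_scale / vertical_scale = 50000 / 9400 ≈ 5.3

5.3x


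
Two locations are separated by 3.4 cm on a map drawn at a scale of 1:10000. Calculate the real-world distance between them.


ground = 3.4 cm * 10000 / 100 = 340.0 m

340.0 m


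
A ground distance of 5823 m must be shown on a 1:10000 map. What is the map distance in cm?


map_cm = 5823 * 100 / 10000 = 58.23 cm

58.23 cm


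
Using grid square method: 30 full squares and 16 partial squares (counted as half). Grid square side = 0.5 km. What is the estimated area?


effective squares = 30 + 16 * 0.5 = 38.0
area = 38.0 * 0.25 = 9.5 km^2

9.5 km^2


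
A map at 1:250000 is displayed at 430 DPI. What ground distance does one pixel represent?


pixel_cm = 2.54 / 430 ≈ 0.005907 cm
ground = pixel_cm * 250000 / 100 = 2.54 * 250000 / (430 * 100) = 635000 / 43000 ≈ 14.77 m

14.77 m


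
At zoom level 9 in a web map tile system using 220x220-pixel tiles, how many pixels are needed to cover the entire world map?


tiles per axis = 2^9 = 512
total tiles = 512^2 = 262144
pixels per axis = 512 * 220 = 112640
total pixels = 112640^2 = 12687769600

12687769600 pixels


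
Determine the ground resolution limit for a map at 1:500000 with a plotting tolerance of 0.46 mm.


ground = 0.46 mm * 500000 / 1000 = 230.0 m

230.0 m


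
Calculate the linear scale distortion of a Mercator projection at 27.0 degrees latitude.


SF = 1 / cos(27.0) = 1 / 0.891007 = 1.122

1.122


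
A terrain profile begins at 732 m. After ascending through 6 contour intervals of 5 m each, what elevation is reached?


elevation = 732 + 6 * 5 = 762 m

762 m


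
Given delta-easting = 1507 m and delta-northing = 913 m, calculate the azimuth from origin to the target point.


az = atan2(1507, 913) = 58.8 deg
adjusted to 0-360: 58.8 degrees

58.8 degrees


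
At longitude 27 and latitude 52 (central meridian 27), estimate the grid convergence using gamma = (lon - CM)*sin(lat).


gamma = (27 - 27) * sin(52) = 0 * 0.788011 = 0.0 degrees

0.0 degrees


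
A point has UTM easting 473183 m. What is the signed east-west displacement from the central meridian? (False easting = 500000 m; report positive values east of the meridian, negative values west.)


displacement = 473183 - 500000 = -26817 m

-26817 m


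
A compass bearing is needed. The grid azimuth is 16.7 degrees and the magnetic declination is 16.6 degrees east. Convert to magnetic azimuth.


magnetic azimuth = grid azimuth - declination (east +ve)
mag_az = 16.7 - 16.6 = 0.1 degrees

0.1 degrees


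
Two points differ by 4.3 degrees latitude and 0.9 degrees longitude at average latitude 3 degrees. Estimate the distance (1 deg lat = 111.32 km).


dlat_km = 4.3 * 111.32 = 478.676
dlon_km = 0.9 * 111.32 * cos(3) ≈ 100.051
dist = sqrt(478.676^2 + 100.051^2) ≈ 489.0 km

489.0 km


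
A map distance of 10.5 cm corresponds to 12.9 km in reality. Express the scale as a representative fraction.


ground = 12.9 km = 1290000 cm; RF denominator = ground / map = 1290000 / 10.5 ≈ 122857; RF = 1:122857

1:122857


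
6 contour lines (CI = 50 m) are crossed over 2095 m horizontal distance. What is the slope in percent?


elevation change = 6 * 50 = 300 m
slope = 300 / 2095 * 100 = 14.3%

14.3%


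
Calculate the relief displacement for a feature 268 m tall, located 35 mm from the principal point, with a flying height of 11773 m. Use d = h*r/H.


d = h * r / H = 268 * 35 / 11773 = 0.8 mm

0.8 mm


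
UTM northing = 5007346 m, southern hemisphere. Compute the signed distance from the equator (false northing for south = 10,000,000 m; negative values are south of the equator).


For southern: actual = 5007346 - 10000000 = -4992654 m

-4992654 m


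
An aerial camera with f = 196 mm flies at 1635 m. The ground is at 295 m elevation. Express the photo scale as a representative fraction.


scale = f / (H - h) = 196 mm / 1340 m = 196 / 1340000 = 1:6837

1:6837


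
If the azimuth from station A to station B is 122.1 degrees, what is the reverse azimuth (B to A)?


back azimuth = (122.1 + 180) mod 360 = 302.1 degrees

302.1 degrees


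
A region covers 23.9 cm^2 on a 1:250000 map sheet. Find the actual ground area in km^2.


ground_area = 23.9 * (250000/100)^2 = 149375000.0 m^2 = 149.375 km^2

149.375 km^2


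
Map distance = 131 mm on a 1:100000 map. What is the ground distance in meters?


ground = 131 mm * 100000 / 1000 = 13100.0 m

13100.0 m


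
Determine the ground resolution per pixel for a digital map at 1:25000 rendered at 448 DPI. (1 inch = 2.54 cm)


pixel_cm = 2.54 / 448 ≈ 0.00567 cm
ground = pixel_cm * 25000 / 100 = 2.54 * 25000 / (448 * 100) = 63500 / 44800 ≈ 1.42 m

1.42 m


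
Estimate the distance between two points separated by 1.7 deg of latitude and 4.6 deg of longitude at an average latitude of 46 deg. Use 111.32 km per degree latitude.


dlat_km = 1.7 * 111.32 = 189.244
dlon_km = 4.6 * 111.32 * cos(46) ≈ 355.715
dist = sqrt(189.244^2 + 355.715^2) ≈ 402.9 km

402.9 km


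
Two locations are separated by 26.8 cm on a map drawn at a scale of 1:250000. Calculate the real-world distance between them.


ground = 26.8 cm * 250000 / 100 = 67000.0 m = 67.0 km

67.0 km


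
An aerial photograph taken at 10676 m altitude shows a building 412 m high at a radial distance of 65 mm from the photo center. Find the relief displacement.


d = h * r / H = 412 * 65 / 10676 = 2.51 mm

2.51 mm


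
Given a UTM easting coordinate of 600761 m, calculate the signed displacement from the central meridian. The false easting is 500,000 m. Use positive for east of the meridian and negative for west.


displacement = 600761 - 500000 = 100761 m

100761 m


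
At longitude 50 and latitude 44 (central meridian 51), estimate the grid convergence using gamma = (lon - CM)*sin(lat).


gamma = (50 - 51) * sin(44) = -1 * 0.694658 = -0.695 degrees

-0.695 degrees


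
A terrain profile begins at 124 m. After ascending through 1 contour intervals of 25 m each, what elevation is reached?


elevation = 124 + 1 * 25 = 149 m

149 m


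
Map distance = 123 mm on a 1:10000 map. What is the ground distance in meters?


ground = 123 mm * 10000 / 1000 = 1230.0 m

1230.0 m


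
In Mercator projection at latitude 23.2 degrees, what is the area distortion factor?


area_distortion = 1/cos^2(23.2) = 1.184

1.184


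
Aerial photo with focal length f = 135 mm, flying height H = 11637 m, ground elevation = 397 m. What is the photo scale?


scale = f / (H - h) = 135 mm / 11240 m = 135 / 11240000 = 1:83259

1:83259


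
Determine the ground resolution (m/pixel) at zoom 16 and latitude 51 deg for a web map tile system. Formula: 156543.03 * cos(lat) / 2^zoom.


res = 156543.03 * cos(51) / 2^16 = 156543.03 * 0.62932039 / 65536 = 1.5 m/pixel

1.5 m/pixel


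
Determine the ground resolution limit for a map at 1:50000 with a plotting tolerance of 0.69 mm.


ground = 0.69 mm * 50000 / 1000 = 34.5 m

34.5 m


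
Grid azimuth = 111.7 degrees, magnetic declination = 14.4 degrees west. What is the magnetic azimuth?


magnetic azimuth = grid azimuth - declination (east +ve)
mag_az = 111.7 - -14.4 = 126.1 degrees

126.1 degrees


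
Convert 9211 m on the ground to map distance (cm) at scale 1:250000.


map_cm = 9211 * 100 / 250000 = 3.6844 cm ≈ 3.68 cm

3.68 cm


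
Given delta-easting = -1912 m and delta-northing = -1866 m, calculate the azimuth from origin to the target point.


az = atan2(-1912, -1866) = -134.3 deg
adjusted to 0-360: 225.7 degrees

225.7 degrees


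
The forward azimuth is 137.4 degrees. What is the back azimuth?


back azimuth = (137.4 + 180) mod 360 = 317.4 degrees

317.4 degrees


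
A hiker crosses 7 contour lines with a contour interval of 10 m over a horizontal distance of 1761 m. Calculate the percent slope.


elevation change = 7 * 10 = 70 m
slope = 70 / 1761 * 100 = 4.0%

4.0%


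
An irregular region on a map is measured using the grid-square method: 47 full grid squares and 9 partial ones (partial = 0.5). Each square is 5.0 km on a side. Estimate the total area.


effective squares = 47 + 9 * 0.5 = 51.5
area = 51.5 * 25.0 = 1287.5 km^2

1287.5 km^2


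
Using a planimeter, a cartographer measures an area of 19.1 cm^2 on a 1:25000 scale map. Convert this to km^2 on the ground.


ground_area = 19.1 * (25000/100)^2 = 1193750.0 m^2 = 1.19375 km^2 ≈ 1.194 km^2

1.194 km^2


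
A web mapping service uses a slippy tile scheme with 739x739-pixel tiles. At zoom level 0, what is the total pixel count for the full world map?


tiles per axis = 2^0 = 1
total tiles = 1^2 = 1
pixels per axis = 1 * 739 = 739
total pixels = 739^2 = 546121

546121 pixels


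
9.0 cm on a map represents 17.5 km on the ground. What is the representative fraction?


ground = 17.5 km = 1750000 cm; RF denominator = ground / map = 1750000 / 9.0 ≈ 194444; RF = 1:194444

1:194444


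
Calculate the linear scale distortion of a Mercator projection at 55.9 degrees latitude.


SF = 1 / cos(55.9) = 1 / 0.560639 = 1.784

1.784


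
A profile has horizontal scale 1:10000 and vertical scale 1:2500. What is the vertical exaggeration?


VE = horizontal_scale / vertical_scale = 10000 / 2500 = 4.0

4.0x


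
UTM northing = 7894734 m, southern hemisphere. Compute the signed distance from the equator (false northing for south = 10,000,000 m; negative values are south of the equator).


For southern: actual = 7894734 - 10000000 = -2105266 m

-2105266 m


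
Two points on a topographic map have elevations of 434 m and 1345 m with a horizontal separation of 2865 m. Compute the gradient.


gradient = (1345 - 434) / 2865 = 911 / 2865 = 0.318

0.318


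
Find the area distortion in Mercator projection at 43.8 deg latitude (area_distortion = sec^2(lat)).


area_distortion = 1/cos^2(43.8) = 1.92

1.92


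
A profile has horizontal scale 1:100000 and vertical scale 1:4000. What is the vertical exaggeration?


VE = horizontal_scale / vertical_scale = 100000 / 4000 = 25.0

25.0x


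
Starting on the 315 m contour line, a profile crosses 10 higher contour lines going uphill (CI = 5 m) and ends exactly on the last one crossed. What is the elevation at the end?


elevation = 315 + 10 * 5 = 365 m

365 m


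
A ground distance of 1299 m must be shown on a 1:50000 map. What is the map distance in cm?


map_cm = 1299 * 100 / 50000 = 2.598 cm ≈ 2.6 cm

2.6 cm


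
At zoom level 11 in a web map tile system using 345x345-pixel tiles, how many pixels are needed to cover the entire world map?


tiles per axis = 2^11 = 2048
total tiles = 2048^2 = 4194304
pixels per axis = 2048 * 345 = 706560
total pixels = 706560^2 = 499227033600

499227033600 pixels


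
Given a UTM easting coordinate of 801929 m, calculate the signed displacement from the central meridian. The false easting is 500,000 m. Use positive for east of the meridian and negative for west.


displacement = 801929 - 500000 = 301929 m

301929 m


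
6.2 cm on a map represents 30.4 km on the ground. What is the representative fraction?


ground = 30.4 km = 3040000 cm; RF denominator = ground / map = 3040000 / 6.2 ≈ 490323; RF = 1:490323

1:490323


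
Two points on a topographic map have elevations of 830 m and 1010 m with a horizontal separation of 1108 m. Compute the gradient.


gradient = (1010 - 830) / 1108 = 180 / 1108 = 0.1625

0.1625


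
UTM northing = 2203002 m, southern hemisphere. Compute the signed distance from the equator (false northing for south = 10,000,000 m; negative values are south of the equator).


For southern: actual = 2203002 - 10000000 = -7796998 m

-7796998 m


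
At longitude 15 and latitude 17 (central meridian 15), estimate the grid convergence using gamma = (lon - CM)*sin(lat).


gamma = (15 - 15) * sin(17) = 0 * 0.292372 = 0.0 degrees

0.0 degrees


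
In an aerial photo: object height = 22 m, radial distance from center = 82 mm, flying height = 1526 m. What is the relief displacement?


d = h * r / H = 22 * 82 / 1526 = 1.18 mm

1.18 mm


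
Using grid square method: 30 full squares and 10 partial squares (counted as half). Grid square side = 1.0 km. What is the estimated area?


effective squares = 30 + 10 * 0.5 = 35.0
area = 35.0 * 1.0 = 35.0 km^2

35.0 km^2


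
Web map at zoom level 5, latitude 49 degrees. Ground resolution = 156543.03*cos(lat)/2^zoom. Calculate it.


res = 156543.03 * cos(49) / 2^5 = 156543.03 * 0.65605903 / 32 = 3209.42 m/pixel

3209.42 m/pixel


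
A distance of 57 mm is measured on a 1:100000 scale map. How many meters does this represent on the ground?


ground = 57 mm * 100000 / 1000 = 5700.0 m

5700.0 m


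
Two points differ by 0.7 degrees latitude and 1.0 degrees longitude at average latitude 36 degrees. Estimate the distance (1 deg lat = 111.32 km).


dlat_km = 0.7 * 111.32 = 77.924
dlon_km = 1.0 * 111.32 * cos(36) ≈ 90.06
dist = sqrt(77.924^2 + 90.06^2) ≈ 119.1 km

119.1 km


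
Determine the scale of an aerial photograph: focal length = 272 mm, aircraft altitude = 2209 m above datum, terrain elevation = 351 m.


scale = f / (H - h) = 272 mm / 1858 m = 272 / 1858000 = 1:6831

1:6831


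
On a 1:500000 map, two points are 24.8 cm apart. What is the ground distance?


ground = 24.8 cm * 500000 / 100 = 124000.0 m = 124.0 km

124.0 km


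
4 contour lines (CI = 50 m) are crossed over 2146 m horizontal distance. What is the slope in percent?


elevation change = 4 * 50 = 200 m
slope = 200 / 2146 * 100 = 9.3%

9.3%


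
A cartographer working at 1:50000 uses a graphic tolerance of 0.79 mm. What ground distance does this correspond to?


ground = 0.79 mm * 50000 / 1000 = 39.5 m

39.5 m


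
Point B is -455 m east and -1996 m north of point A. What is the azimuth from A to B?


az = atan2(-455, -1996) = -167.2 deg
adjusted to 0-360: 192.8 degrees

192.8 degrees


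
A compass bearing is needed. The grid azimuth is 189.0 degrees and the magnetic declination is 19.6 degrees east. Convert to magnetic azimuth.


magnetic azimuth = grid azimuth - declination (east +ve)
mag_az = 189.0 - 19.6 = 169.4 degrees

169.4 degrees


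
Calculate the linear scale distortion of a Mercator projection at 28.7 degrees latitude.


SF = 1 / cos(28.7) = 1 / 0.877146 = 1.14

1.14


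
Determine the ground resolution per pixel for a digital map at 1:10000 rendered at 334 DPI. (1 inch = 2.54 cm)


pixel_cm = 2.54 / 334 ≈ 0.007605 cm
ground = pixel_cm * 10000 / 100 = 2.54 * 10000 / (334 * 100) = 25400 / 33400 ≈ 0.76 m

0.76 m


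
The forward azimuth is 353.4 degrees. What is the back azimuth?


back azimuth = (353.4 + 180) mod 360 = 173.4 degrees

173.4 degrees


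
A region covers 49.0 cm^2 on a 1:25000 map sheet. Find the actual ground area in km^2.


ground_area = 49.0 * (25000/100)^2 = 3062500.0 m^2 = 3.0625 km^2 ≈ 3.063 km^2

3.063 km^2


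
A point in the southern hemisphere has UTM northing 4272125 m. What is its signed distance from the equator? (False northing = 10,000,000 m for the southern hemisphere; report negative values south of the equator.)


For southern: actual = 4272125 - 10000000 = -5727875 m

-5727875 m


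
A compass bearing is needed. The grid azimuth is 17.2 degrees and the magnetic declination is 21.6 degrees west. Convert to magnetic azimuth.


magnetic azimuth = grid azimuth - declination (east +ve)
mag_az = 17.2 - -21.6 = 38.8 degrees

38.8 degrees


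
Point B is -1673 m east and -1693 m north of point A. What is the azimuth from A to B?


az = atan2(-1673, -1693) = -135.3 deg
adjusted to 0-360: 224.7 degrees

224.7 degrees


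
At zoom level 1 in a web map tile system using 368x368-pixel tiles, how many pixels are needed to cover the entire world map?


tiles per axis = 2^1 = 2
total tiles = 2^2 = 4
pixels per axis = 2 * 368 = 736
total pixels = 736^2 = 541696

541696 pixels


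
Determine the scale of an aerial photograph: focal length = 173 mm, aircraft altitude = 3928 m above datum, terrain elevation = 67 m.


scale = f / (H - h) = 173 mm / 3861 m = 173 / 3861000 = 1:22318

1:22318


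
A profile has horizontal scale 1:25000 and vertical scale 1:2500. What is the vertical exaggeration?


VE = horizontal_scale / vertical_scale = 25000 / 2500 = 10.0

10.0x


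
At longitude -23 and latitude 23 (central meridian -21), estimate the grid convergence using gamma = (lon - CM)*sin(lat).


gamma = (-23 - -21) * sin(23) = -2 * 0.390731 = -0.781 degrees

-0.781 degrees


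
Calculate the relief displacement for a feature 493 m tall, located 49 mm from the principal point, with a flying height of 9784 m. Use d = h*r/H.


d = h * r / H = 493 * 49 / 9784 = 2.47 mm

2.47 mm


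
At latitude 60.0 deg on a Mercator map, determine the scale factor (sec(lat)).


SF = 1 / cos(60.0) = 1 / 0.5 = 2.0

2.0


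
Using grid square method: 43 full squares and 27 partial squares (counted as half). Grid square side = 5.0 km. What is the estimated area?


effective squares = 43 + 27 * 0.5 = 56.5
area = 56.5 * 25.0 = 1412.5 km^2

1412.5 km^2


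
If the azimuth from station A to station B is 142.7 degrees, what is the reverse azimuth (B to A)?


back azimuth = (142.7 + 180) mod 360 = 322.7 degrees

322.7 degrees


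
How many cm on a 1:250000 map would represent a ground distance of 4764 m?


map_cm = 4764 * 100 / 250000 = 1.9056 cm ≈ 1.91 cm

1.91 cm


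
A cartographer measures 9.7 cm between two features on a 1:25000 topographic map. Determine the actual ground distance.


ground = 9.7 cm * 25000 / 100 = 2425.0 m = 2.425 km

2.425 km


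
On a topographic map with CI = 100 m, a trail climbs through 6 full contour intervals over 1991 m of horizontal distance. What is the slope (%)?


elevation change = 6 * 100 = 600 m
slope = 600 / 1991 * 100 = 30.1%

30.1%


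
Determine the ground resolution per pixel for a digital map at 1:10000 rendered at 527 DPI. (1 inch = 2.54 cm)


pixel_cm = 2.54 / 527 ≈ 0.00482 cm
ground = pixel_cm * 10000 / 100 = 2.54 * 10000 / (527 * 100) = 25400 / 52700 ≈ 0.48 m

0.48 m


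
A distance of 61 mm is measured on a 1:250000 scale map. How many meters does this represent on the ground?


ground = 61 mm * 250000 / 1000 = 15250.0 m

15250.0 m


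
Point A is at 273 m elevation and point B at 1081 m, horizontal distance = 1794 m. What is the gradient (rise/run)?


gradient = (1081 - 273) / 1794 = 808 / 1794 = 0.4504

0.4504


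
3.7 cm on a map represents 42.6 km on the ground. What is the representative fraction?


ground = 42.6 km = 4260000 cm; RF denominator = ground / map = 4260000 / 3.7 ≈ 1151351; RF = 1:1151351

1:1151351


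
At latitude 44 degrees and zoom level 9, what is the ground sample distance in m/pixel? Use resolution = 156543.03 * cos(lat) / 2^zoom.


res = 156543.03 * cos(44) / 2^9 = 156543.03 * 0.7193398 / 512 = 219.94 m/pixel

219.94 m/pixel


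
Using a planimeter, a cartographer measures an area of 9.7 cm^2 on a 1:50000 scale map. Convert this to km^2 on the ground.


ground_area = 9.7 * (50000/100)^2 = 2425000.0 m^2 = 2.425 km^2

2.425 km^2


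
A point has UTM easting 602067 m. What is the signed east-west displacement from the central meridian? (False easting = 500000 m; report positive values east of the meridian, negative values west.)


displacement = 602067 - 500000 = 102067 m

102067 m


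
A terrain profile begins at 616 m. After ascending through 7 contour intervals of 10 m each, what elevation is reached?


elevation = 616 + 7 * 10 = 686 m

686 m


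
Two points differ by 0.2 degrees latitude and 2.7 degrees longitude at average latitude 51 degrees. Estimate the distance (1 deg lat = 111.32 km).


dlat_km = 0.2 * 111.32 = 22.264
dlon_km = 2.7 * 111.32 * cos(51) ≈ 189.151
dist = sqrt(22.264^2 + 189.151^2) ≈ 190.5 km

190.5 km


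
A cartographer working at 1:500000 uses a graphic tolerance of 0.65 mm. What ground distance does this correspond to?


ground = 0.65 mm * 500000 / 1000 = 325.0 m

325.0 m


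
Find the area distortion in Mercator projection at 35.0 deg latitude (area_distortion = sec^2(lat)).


area_distortion = 1/cos^2(35.0) = 1.49

1.49


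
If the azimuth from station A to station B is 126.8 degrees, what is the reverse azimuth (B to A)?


back azimuth = (126.8 + 180) mod 360 = 306.8 degrees

306.8 degrees


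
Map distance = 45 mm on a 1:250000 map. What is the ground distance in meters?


ground = 45 mm * 250000 / 1000 = 11250.0 m

11250.0 m


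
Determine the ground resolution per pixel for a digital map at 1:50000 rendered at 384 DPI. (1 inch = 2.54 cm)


pixel_cm = 2.54 / 384 ≈ 0.006615 cm
ground = pixel_cm * 50000 / 100 = 2.54 * 50000 / (384 * 100) = 127000 / 38400 ≈ 3.31 m

3.31 m


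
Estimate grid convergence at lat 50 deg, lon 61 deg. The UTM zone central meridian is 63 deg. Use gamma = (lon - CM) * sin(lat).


gamma = (61 - 63) * sin(50) = -2 * 0.766044 = -1.532 degrees

-1.532 degrees


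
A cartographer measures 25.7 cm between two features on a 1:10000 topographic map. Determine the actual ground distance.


ground = 25.7 cm * 10000 / 100 = 2570.0 m = 2.57 km

2.57 km


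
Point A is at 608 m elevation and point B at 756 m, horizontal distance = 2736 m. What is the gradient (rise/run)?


gradient = (756 - 608) / 2736 = 148 / 2736 = 0.0541

0.0541


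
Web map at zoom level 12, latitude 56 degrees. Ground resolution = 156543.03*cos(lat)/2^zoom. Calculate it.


res = 156543.03 * cos(56) / 2^12 = 156543.03 * 0.5591929 / 4096 = 21.37 m/pixel

21.37 m/pixel


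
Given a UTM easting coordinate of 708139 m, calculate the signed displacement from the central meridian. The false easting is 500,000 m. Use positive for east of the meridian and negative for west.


displacement = 708139 - 500000 = 208139 m

208139 m


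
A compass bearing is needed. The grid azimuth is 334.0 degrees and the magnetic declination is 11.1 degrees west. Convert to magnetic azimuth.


magnetic azimuth = grid azimuth - declination (east +ve)
mag_az = 334.0 - -11.1 = 345.1 degrees

345.1 degrees


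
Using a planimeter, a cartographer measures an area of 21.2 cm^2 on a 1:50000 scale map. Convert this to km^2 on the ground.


ground_area = 21.2 * (50000/100)^2 = 5300000.0 m^2 = 5.3 km^2

5.3 km^2


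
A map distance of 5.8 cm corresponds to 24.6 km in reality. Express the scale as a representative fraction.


ground = 24.6 km = 2460000 cm; RF denominator = ground / map = 2460000 / 5.8 ≈ 424138; RF = 1:424138

1:424138


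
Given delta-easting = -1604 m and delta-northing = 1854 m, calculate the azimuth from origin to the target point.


az = atan2(-1604, 1854) = -40.9 deg
adjusted to 0-360: 319.1 degrees

319.1 degrees


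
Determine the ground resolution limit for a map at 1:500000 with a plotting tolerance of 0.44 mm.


ground = 0.44 mm * 500000 / 1000 = 220.0 m

220.0 m


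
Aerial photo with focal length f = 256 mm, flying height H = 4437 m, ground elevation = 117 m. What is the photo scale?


scale = f / (H - h) = 256 mm / 4320 m = 256 / 4320000 = 1:16875

1:16875


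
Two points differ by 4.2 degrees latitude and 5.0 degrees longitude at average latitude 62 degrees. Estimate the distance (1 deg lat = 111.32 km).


dlat_km = 4.2 * 111.32 = 467.544
dlon_km = 5.0 * 111.32 * cos(62) ≈ 261.308
dist = sqrt(467.544^2 + 261.308^2) ≈ 535.6 km

535.6 km


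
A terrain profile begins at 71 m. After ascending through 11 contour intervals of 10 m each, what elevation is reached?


elevation = 71 + 11 * 10 = 181 m

181 m


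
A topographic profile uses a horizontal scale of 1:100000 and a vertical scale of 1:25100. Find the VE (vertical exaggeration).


VE = horizontal_scale / vertical_scale = 100000 / 25100 ≈ 4.0

4.0x


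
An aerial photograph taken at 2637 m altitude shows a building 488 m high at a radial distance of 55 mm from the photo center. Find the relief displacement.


d = h * r / H = 488 * 55 / 2637 = 10.18 mm

10.18 mm


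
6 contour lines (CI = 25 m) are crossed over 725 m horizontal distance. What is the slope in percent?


elevation change = 6 * 25 = 150 m
slope = 150 / 725 * 100 = 20.7%

20.7%


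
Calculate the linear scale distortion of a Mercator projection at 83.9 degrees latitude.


SF = 1 / cos(83.9) = 1 / 0.106264 = 9.411

9.411


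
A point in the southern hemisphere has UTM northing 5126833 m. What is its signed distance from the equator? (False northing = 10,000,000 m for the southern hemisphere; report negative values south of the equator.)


For southern: actual = 5126833 - 10000000 = -4873167 m

-4873167 m


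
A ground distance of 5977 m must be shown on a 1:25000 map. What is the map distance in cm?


map_cm = 5977 * 100 / 25000 = 23.908 cm ≈ 23.91 cm

23.91 cm


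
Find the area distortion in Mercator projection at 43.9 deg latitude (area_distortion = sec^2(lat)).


area_distortion = 1/cos^2(43.9) = 1.926

1.926


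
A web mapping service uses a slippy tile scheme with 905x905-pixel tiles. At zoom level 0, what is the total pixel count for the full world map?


tiles per axis = 2^0 = 1
total tiles = 1^2 = 1
pixels per axis = 1 * 905 = 905
total pixels = 905^2 = 819025

819025 pixels


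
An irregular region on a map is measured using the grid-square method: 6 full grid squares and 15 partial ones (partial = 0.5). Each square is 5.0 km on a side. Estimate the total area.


effective squares = 6 + 15 * 0.5 = 13.5
area = 13.5 * 25.0 = 337.5 km^2

337.5 km^2


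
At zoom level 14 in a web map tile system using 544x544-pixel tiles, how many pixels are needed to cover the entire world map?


tiles per axis = 2^14 = 16384
total tiles = 16384^2 = 268435456
pixels per axis = 16384 * 544 = 8912896
total pixels = 8912896^2 = 79439715106816

79439715106816 pixels


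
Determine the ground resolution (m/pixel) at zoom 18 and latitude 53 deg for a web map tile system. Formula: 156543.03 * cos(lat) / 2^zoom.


res = 156543.03 * cos(53) / 2^18 = 156543.03 * 0.60181502 / 262144 = 0.36 m/pixel

0.36 m/pixel


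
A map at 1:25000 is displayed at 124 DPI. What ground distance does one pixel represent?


pixel_cm = 2.54 / 124 ≈ 0.020484 cm
ground = pixel_cm * 25000 / 100 = 2.54 * 25000 / (124 * 100) = 63500 / 12400 ≈ 5.12 m

5.12 m


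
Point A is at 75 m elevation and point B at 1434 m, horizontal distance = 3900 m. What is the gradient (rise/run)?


gradient = (1434 - 75) / 3900 = 1359 / 3900 = 0.3485

0.3485


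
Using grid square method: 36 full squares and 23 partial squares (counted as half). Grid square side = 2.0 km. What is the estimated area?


effective squares = 36 + 23 * 0.5 = 47.5
area = 47.5 * 4.0 = 190.0 km^2

190.0 km^2


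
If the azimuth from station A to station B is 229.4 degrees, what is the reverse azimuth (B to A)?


back azimuth = (229.4 + 180) mod 360 = 49.4 degrees

49.4 degrees


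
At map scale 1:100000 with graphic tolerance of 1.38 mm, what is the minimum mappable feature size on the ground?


ground = 1.38 mm * 100000 / 1000 = 138.0 m

138.0 m


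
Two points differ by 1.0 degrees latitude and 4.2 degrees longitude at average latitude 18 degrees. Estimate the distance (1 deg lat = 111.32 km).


dlat_km = 1.0 * 111.32 = 111.32
dlon_km = 4.2 * 111.32 * cos(18) ≈ 444.661
dist = sqrt(111.32^2 + 444.661^2) ≈ 458.4 km

458.4 km


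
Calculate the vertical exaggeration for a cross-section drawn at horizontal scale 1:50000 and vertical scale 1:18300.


VE = horizontal_scale / vertical_scale = 50000 / 18300 ≈ 2.7

2.7x


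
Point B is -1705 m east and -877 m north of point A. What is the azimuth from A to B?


az = atan2(-1705, -877) = -117.2 deg
adjusted to 0-360: 242.8 degrees

242.8 degrees


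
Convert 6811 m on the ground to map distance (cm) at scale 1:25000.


map_cm = 6811 * 100 / 25000 = 27.244 cm ≈ 27.24 cm

27.24 cm


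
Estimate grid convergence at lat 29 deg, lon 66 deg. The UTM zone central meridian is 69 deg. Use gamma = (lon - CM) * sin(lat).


gamma = (66 - 69) * sin(29) = -3 * 0.48481 = -1.454 degrees

-1.454 degrees


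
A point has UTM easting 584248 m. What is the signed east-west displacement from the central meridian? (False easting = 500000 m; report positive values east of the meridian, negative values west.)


displacement = 584248 - 500000 = 84248 m

84248 m


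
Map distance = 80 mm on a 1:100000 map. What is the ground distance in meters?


ground = 80 mm * 100000 / 1000 = 8000.0 m

8000.0 m


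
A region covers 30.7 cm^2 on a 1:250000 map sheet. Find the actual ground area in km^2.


ground_area = 30.7 * (250000/100)^2 = 191875000.0 m^2 = 191.875 km^2

191.875 km^2


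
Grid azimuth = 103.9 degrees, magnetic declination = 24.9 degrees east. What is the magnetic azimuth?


magnetic azimuth = grid azimuth - declination (east +ve)
mag_az = 103.9 - 24.9 = 79.0 degrees

79.0 degrees


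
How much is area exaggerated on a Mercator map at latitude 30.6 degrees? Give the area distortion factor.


area_distortion = 1/cos^2(30.6) = 1.35

1.35


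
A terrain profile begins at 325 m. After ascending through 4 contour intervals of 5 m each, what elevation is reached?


elevation = 325 + 4 * 5 = 345 m

345 m


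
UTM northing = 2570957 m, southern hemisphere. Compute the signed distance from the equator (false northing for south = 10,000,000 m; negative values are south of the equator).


For southern: actual = 2570957 - 10000000 = -7429043 m

-7429043 m


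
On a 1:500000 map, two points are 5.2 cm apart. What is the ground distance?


ground = 5.2 cm * 500000 / 100 = 26000.0 m = 26.0 km

26.0 km


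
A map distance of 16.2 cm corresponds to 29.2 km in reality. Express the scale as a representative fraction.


ground = 29.2 km = 2920000 cm; RF denominator = ground / map = 2920000 / 16.2 ≈ 180247; RF = 1:180247

1:180247


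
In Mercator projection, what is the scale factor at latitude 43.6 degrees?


SF = 1 / cos(43.6) = 1 / 0.724172 = 1.381

1.381


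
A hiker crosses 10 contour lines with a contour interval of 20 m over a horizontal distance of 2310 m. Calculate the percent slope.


elevation change = 10 * 20 = 200 m
slope = 200 / 2310 * 100 = 8.7%

8.7%


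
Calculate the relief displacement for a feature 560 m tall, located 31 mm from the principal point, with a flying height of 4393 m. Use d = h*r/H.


d = h * r / H = 560 * 31 / 4393 = 3.95 mm

3.95 mm


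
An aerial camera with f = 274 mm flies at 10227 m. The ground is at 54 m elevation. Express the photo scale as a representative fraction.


scale = f / (H - h) = 274 mm / 10173 m = 274 / 10173000 = 1:37128

1:37128


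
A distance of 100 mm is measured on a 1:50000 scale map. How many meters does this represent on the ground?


ground = 100 mm * 50000 / 1000 = 5000.0 m

5000.0 m


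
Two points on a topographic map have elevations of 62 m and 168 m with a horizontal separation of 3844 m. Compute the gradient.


gradient = (168 - 62) / 3844 = 106 / 3844 = 0.0276

0.0276


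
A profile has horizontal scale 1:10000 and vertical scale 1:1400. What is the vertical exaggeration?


VE = horizontal_scale / vertical_scale = 10000 / 1400 ≈ 7.1

7.1x


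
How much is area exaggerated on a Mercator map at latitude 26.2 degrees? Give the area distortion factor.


area_distortion = 1/cos^2(26.2) = 1.242

1.242


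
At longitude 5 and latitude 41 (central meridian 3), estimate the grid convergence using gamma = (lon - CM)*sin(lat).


gamma = (5 - 3) * sin(41) = 2 * 0.656059 = 1.312 degrees

1.312 degrees


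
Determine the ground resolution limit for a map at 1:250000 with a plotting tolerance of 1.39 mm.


ground = 1.39 mm * 250000 / 1000 = 347.5 m

347.5 m


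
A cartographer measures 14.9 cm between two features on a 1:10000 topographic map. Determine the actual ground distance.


ground = 14.9 cm * 10000 / 100 = 1490.0 m = 1.49 km

1.49 km


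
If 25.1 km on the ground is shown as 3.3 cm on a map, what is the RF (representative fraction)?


ground = 25.1 km = 2510000 cm; RF denominator = ground / map = 2510000 / 3.3 ≈ 760606; RF = 1:760606

1:760606


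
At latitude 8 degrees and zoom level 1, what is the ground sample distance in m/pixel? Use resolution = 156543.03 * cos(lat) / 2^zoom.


res = 156543.03 * cos(8) / 2^1 = 156543.03 * 0.99026807 / 2 = 77509.78 m/pixel

77509.78 m/pixel


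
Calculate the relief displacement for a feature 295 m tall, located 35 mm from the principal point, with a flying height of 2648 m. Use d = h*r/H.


d = h * r / H = 295 * 35 / 2648 = 3.9 mm

3.9 mm


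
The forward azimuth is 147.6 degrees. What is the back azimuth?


back azimuth = (147.6 + 180) mod 360 = 327.6 degrees

327.6 degrees


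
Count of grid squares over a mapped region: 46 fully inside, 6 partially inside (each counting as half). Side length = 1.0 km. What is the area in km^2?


effective squares = 46 + 6 * 0.5 = 49.0
area = 49.0 * 1.0 = 49.0 km^2

49.0 km^2


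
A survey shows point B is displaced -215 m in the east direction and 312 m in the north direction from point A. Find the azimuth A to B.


az = atan2(-215, 312) = -34.6 deg
adjusted to 0-360: 325.4 degrees

325.4 degrees


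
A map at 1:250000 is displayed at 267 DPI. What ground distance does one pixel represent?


pixel_cm = 2.54 / 267 ≈ 0.009513 cm
ground = pixel_cm * 250000 / 100 = 2.54 * 250000 / (267 * 100) = 635000 / 26700 ≈ 23.78 m

23.78 m


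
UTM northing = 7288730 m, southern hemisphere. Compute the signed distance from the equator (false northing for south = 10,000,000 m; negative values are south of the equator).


For southern: actual = 7288730 - 10000000 = -2711270 m

-2711270 m


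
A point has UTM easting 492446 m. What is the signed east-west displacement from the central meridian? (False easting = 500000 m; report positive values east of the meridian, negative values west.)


displacement = 492446 - 500000 = -7554 m

-7554 m


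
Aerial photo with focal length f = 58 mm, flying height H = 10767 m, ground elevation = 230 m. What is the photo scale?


scale = f / (H - h) = 58 mm / 10537 m = 58 / 10537000 = 1:181672

1:181672


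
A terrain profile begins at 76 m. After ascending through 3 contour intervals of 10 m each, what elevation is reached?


elevation = 76 + 3 * 10 = 106 m

106 m


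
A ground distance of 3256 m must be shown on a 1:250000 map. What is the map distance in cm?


map_cm = 3256 * 100 / 250000 = 1.3024 cm ≈ 1.3 cm

1.3 cm


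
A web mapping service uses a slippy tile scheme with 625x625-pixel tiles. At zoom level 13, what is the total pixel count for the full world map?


tiles per axis = 2^13 = 8192
total tiles = 8192^2 = 67108864
pixels per axis = 8192 * 625 = 5120000
total pixels = 5120000^2 = 26214400000000

26214400000000 pixels
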